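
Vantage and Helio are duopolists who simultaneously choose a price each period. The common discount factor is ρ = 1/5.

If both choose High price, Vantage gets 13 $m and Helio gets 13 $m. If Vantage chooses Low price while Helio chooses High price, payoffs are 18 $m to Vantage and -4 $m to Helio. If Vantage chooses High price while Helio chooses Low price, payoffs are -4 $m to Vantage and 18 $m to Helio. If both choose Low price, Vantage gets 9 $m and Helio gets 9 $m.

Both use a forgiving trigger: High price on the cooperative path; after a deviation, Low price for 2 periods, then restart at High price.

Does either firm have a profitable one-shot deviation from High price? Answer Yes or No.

Yes

Comparing payoff streams over the 3 periods until play realigns: cooperate → 13(1+ρ+…+ρ^2); deviate → 18 + 9(ρ+…+ρ^2).
Cooperation is sustained iff (13−9)(ρ+…+ρ^2) ≥ 18−13.
ρ+…+ρ^2 = 1/5·(1−(1/5)^2)/(1−1/5) = 0.2400, and (18−13)/(13−9) = 1.2500.
0.2400 < 1.2500, so cooperation is not sustainable.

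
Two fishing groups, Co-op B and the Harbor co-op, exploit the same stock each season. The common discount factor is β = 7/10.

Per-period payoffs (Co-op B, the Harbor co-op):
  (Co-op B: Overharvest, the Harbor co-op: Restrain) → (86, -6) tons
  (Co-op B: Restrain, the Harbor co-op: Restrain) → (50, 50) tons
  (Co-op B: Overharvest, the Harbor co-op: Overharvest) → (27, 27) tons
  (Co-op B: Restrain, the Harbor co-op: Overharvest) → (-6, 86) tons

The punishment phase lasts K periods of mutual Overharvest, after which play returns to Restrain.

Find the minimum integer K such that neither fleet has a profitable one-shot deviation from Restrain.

4

IC: β(1−β^K)/(1−β) ≥ (86−50)/(50−27) = 36/23.
With β = 7/10: need 1 − β^K ≥ 36/23·(1−7/10)/(7/10), i.e. β^K ≤ 0.3292.
Since (7/10)^3 = 0.3430 and (7/10)^4 = 0.2401, the smallest such K is 4.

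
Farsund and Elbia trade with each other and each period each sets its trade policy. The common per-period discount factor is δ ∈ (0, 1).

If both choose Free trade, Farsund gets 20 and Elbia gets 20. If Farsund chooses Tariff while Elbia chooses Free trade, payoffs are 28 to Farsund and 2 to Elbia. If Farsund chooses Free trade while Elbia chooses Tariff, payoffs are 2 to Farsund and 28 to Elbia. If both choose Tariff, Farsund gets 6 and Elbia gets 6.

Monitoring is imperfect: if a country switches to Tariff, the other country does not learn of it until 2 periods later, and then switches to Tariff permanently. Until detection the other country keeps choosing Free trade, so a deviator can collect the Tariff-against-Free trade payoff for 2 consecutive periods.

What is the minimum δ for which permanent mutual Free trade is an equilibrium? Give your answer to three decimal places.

0.603

Deviating for the 2 undetected periods gains 28−20 = 8 per period over cooperation, then loses 20−6 = 14 per period forever once punishment starts.
Gain: 8(1 + δ + … + δ^1); loss: 14·δ^2/(1−δ).
No profitable deviation ⇔ 8(1−δ^2) ≤ 14·δ^2, i.e. δ^2 ≥ 8/(8+14) = 4/11.
Hence δ ≥ (4/11)^(1/2) ≈ 0.603.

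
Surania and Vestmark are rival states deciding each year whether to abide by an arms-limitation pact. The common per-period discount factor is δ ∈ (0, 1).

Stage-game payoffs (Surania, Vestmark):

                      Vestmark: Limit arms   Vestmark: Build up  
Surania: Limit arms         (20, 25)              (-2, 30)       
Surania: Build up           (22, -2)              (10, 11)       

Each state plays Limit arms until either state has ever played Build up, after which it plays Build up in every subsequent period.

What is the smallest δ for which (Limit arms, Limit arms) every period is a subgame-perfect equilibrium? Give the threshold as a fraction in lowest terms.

5/19

Surania: cooperation gives 20 each period; deviation gives 22 once then 10 forever.
  20/(1−δ) ≥ 22 + 10δ/(1−δ) ⇒ δ ≥ 2/12 = 1/6.
Vestmark: cooperation gives 25 each period; deviation gives 30 once then 11 forever.
  δ ≥ 5/19.
Both must hold, so the binding constraint is Vestmark's: δ ≥ 5/19.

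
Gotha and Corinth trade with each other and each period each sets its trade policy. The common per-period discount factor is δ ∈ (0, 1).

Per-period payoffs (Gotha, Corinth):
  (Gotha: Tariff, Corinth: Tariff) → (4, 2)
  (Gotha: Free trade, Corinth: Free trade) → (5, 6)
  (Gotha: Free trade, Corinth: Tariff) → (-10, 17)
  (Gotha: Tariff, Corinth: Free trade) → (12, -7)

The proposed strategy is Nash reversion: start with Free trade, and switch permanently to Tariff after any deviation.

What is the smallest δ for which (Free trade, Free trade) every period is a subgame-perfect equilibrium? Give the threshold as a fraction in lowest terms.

Gotha's threshold: (12−5)/(12−4) = 7/8.
Corinth's threshold: (17−6)/(17−2) = 11/15.
7/8 > 11/15, so Gotha binds and δ* = 7/8.

7/8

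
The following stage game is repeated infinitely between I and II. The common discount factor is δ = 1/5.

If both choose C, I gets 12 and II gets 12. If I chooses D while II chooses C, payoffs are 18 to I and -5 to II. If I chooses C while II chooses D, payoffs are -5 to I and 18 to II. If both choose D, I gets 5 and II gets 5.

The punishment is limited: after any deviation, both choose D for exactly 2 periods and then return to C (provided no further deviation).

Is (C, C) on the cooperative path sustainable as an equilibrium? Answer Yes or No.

No

Comparing payoff streams over the 3 periods until play realigns: cooperate → 12(1+δ+…+δ^2); deviate → 18 + 5(δ+…+δ^2).
Cooperation is sustained iff (12−5)(δ+…+δ^2) ≥ 18−12.
δ+…+δ^2 = 1/5·(1−(1/5)^2)/(1−1/5) = 0.2400, and (18−12)/(12−5) = 0.8571.
0.2400 < 0.8571, so cooperation is not sustainable.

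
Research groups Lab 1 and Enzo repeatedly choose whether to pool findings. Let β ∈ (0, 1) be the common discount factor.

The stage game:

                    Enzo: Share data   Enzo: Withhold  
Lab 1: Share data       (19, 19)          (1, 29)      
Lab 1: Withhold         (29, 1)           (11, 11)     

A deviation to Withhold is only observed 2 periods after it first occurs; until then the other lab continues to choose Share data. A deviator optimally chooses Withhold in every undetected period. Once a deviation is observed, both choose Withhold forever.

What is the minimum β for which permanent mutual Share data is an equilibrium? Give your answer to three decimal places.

0.745

The best deviation is to choose Withhold for all 2 undetected periods, earning 29 each, then 11 forever once detected.
Deviation value: 29(1−β^2)/(1−β) + 11β^2/(1−β); cooperation value: 19/(1−β).
IC: 19 ≥ 29(1−β^2) + 11β^2 = 29 − 18β^2.
So β^2 ≥ 10/18 = 5/9, giving β ≥ (5/9)^(1/2) ≈ 0.745.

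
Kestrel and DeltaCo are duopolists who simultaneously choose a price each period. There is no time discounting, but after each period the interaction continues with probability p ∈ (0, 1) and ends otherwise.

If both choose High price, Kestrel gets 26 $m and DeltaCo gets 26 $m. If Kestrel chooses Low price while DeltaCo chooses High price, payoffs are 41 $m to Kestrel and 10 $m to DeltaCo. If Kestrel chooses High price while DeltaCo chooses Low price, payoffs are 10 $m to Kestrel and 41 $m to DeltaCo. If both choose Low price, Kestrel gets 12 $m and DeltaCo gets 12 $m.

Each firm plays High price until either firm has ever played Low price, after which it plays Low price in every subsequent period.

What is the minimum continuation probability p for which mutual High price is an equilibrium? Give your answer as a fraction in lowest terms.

15/29

With no time discounting, the continuation probability p plays the role of the discount factor.
Grim-trigger IC: 26/(1−p) ≥ 41 + 12p/(1−p) ⇒ p ≥ (41−26)/(41−12) = 15/29.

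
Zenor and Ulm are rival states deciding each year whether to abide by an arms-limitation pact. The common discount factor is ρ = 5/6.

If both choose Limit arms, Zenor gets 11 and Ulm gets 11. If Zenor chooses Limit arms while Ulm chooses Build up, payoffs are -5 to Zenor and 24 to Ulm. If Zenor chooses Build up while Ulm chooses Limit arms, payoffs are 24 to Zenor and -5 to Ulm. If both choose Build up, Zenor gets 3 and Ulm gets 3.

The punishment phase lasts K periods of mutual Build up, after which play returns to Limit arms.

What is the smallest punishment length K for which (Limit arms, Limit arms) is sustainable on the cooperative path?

3

IC: ρ(1−ρ^K)/(1−ρ) ≥ (24−11)/(11−3) = 13/8.
With ρ = 5/6: need 1 − ρ^K ≥ 13/8·(1−5/6)/(5/6), i.e. ρ^K ≤ 0.6750.
Since (5/6)^2 = 0.6944 and (5/6)^3 = 0.5787, the smallest such K is 3.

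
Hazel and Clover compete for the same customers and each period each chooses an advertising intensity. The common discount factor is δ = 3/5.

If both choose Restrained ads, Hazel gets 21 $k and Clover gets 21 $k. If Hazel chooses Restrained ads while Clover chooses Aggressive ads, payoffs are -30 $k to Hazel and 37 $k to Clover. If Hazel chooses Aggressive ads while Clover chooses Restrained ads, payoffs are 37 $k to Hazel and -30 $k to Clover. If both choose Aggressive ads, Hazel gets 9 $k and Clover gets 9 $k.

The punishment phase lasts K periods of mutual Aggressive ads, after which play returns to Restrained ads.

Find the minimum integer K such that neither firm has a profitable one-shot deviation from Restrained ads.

5

IC: δ(1−δ^K)/(1−δ) ≥ (37−21)/(21−9) = 4/3.
With δ = 3/5: need 1 − δ^K ≥ 4/3·(1−3/5)/(3/5), i.e. δ^K ≤ 0.1111.
Since (3/5)^4 = 0.1296 and (3/5)^5 = 0.0778, the smallest such K is 5.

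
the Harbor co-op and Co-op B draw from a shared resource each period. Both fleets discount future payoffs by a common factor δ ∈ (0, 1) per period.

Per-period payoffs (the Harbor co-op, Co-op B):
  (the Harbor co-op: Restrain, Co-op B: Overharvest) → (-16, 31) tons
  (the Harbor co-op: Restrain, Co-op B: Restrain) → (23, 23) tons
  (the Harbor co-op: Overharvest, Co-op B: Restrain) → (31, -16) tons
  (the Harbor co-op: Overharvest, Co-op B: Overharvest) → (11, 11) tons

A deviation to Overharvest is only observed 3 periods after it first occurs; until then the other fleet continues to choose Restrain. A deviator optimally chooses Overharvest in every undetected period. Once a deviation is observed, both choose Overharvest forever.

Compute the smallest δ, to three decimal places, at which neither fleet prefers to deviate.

Deviating for the 3 undetected periods gains 31−23 = 8 per period over cooperation, then loses 23−11 = 12 per period forever once punishment starts.
Gain: 8(1 + δ + … + δ^2); loss: 12·δ^3/(1−δ).
No profitable deviation ⇔ 8(1−δ^3) ≤ 12·δ^3, i.e. δ^3 ≥ 8/(8+12) = 2/5.
Hence δ ≥ (2/5)^(1/3) ≈ 0.737.

0.737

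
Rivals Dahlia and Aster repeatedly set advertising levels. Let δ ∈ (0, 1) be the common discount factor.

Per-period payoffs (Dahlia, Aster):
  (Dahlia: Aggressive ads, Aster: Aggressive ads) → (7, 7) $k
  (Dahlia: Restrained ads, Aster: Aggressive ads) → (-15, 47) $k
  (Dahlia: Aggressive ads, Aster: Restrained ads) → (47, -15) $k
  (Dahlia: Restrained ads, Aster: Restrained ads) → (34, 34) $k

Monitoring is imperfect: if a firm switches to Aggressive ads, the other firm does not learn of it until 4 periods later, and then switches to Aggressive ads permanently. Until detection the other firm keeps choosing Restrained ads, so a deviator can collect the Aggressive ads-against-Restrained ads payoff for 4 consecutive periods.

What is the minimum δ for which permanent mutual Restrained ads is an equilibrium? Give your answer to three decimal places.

The best deviation is to choose Aggressive ads for all 4 undetected periods, earning 47 each, then 7 forever once detected.
Deviation value: 47(1−δ^4)/(1−δ) + 7δ^4/(1−δ); cooperation value: 34/(1−δ).
IC: 34 ≥ 47(1−δ^4) + 7δ^4 = 47 − 40δ^4.
So δ^4 ≥ 13/40, giving δ ≥ (13/40)^(1/4) ≈ 0.755.

0.755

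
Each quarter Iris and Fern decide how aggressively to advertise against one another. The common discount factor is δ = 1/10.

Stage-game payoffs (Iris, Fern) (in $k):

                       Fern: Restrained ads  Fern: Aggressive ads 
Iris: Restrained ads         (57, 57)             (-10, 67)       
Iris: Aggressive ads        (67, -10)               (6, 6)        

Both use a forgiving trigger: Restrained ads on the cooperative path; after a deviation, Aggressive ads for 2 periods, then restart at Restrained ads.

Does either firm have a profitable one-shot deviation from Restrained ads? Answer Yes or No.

IC: δ+…+δ^2 ≥ (67−57)/(57−6) = 10/51.
At δ = 1/10: partial sum = 0.1100 < 0.1961. Cooperation not sustainable.

Yes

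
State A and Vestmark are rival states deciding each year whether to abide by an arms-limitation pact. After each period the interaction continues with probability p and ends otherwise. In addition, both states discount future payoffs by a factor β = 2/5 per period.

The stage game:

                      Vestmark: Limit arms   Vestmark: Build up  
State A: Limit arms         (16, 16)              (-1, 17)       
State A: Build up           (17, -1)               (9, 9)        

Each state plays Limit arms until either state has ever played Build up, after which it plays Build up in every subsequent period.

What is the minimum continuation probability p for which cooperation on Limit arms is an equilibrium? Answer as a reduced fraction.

Expected continuation weight on next period's payoff is β·p = 2/5·p, which plays the role of the discount factor.
Cooperation requires 2/5·p ≥ (17−16)/(17−9) = 1/8, hence p ≥ 5/16.

5/16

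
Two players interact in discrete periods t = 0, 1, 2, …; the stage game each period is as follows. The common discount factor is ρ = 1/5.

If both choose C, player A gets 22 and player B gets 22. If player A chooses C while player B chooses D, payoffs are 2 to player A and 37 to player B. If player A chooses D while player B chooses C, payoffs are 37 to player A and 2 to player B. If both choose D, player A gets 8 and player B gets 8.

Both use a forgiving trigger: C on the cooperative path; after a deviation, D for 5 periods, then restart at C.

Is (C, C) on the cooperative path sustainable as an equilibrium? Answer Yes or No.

IC: ρ+…+ρ^5 ≥ (37−22)/(22−8) = 15/14.
At ρ = 1/5: partial sum = 0.2499 < 1.0714. Cooperation not sustainable.

No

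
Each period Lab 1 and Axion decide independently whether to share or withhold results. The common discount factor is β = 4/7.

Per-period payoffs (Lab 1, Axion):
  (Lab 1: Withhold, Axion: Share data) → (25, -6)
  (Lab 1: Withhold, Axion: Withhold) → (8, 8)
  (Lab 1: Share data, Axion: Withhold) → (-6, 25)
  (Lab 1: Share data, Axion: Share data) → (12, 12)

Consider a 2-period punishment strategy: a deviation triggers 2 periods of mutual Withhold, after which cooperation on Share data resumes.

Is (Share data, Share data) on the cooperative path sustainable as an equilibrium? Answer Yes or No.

No

IC: β+…+β^2 ≥ (25−12)/(12−8) = 13/4.
At β = 4/7: partial sum = 0.8980 < 3.2500. Cooperation not sustainable.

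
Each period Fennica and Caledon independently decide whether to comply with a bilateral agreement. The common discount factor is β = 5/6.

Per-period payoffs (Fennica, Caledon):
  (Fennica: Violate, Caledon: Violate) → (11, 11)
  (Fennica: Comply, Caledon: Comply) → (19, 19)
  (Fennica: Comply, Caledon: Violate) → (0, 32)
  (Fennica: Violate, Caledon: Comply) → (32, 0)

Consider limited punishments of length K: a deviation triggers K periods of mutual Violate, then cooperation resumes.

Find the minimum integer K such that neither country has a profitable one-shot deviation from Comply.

No profitable deviation requires (19−11)(β+…+β^K) ≥ 32−19, i.e. β+…+β^K ≥ 13/8 ≈ 1.6250.
With β = 5/6, the partial sums are K=1: 0.8333, K=2: 1.5278, K=3: 2.1065.
K = 3 is the first length at which the sum reaches 1.6250.

3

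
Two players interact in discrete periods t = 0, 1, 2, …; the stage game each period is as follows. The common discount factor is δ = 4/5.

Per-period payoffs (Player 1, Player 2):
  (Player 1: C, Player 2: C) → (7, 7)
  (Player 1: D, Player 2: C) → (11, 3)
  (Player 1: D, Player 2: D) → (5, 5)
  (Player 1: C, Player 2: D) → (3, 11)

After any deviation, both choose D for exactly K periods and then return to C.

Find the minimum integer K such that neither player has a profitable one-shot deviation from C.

No profitable deviation requires (7−5)(δ+…+δ^K) ≥ 11−7, i.e. δ+…+δ^K ≥ 2 ≈ 2.0000.
With δ = 4/5, the partial sums are K=1: 0.8000, K=2: 1.4400, K=3: 1.9520, K=4: 2.3616.
K = 4 is the first length at which the sum reaches 2.0000.

4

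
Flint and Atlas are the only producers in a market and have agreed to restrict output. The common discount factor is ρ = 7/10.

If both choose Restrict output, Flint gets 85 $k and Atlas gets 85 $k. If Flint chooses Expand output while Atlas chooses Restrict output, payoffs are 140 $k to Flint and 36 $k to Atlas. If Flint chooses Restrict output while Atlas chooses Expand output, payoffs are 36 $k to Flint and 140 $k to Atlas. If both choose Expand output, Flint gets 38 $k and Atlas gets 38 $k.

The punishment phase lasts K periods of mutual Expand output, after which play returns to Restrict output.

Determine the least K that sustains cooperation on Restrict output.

No profitable deviation requires (85−38)(ρ+…+ρ^K) ≥ 140−85, i.e. ρ+…+ρ^K ≥ 55/47 ≈ 1.1702.
With ρ = 7/10, the partial sums are K=1: 0.7000, K=2: 1.1900.
K = 2 is the first length at which the sum reaches 1.1702.

2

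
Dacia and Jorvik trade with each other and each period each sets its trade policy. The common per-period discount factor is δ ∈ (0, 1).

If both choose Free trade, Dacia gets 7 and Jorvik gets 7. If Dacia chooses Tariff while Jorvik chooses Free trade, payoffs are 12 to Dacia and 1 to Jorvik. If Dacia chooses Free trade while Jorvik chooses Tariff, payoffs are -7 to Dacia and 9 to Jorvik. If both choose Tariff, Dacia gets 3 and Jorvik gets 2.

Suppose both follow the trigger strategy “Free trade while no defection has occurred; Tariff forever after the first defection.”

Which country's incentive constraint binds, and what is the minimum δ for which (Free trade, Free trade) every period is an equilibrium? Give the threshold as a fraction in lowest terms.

Dacia; δ ≥ 5/9

Dacia's threshold: (12−7)/(12−3) = 5/9.
Jorvik's threshold: (9−7)/(9−2) = 2/7.
5/9 > 2/7, so Dacia binds and δ* = 5/9.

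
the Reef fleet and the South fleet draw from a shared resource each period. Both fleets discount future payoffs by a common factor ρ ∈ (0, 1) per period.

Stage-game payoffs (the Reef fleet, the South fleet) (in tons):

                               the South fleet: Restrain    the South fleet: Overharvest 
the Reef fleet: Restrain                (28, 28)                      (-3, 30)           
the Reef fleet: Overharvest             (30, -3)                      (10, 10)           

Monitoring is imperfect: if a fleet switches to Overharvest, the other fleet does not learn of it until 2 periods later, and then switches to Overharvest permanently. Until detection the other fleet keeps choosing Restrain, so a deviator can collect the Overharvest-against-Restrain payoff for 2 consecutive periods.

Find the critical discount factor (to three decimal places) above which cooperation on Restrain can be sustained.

0.316

The best deviation is to choose Overharvest for all 2 undetected periods, earning 30 each, then 10 forever once detected.
Deviation value: 30(1−ρ^2)/(1−ρ) + 10ρ^2/(1−ρ); cooperation value: 28/(1−ρ).
IC: 28 ≥ 30(1−ρ^2) + 10ρ^2 = 30 − 20ρ^2.
So ρ^2 ≥ 2/20 = 1/10, giving ρ ≥ (1/10)^(1/2) ≈ 0.316.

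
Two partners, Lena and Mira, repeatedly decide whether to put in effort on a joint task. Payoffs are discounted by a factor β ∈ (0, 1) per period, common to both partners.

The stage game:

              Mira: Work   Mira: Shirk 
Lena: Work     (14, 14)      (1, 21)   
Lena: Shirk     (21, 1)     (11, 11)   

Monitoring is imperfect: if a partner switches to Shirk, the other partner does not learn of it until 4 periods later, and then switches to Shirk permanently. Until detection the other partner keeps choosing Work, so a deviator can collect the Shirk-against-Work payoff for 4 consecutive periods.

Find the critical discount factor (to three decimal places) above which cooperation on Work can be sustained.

Deviating for the 4 undetected periods gains 21−14 = 7 per period over cooperation, then loses 14−11 = 3 per period forever once punishment starts.
Gain: 7(1 + β + … + β^3); loss: 3·β^4/(1−β).
No profitable deviation ⇔ 7(1−β^4) ≤ 3·β^4, i.e. β^4 ≥ 7/(7+3) = 7/10.
Hence β ≥ (7/10)^(1/4) ≈ 0.915.

0.915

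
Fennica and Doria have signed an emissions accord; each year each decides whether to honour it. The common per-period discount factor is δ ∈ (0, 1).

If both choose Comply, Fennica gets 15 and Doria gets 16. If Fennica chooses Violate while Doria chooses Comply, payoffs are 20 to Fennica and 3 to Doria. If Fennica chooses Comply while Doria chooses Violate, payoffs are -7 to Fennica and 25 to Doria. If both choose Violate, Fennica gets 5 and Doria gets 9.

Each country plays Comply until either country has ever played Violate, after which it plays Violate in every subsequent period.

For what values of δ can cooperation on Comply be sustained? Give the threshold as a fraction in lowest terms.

Fennica's threshold: (20−15)/(20−5) = 1/3.
Doria's threshold: (25−16)/(25−9) = 9/16.
1/3 < 9/16, so Doria binds and δ* = 9/16.

9/16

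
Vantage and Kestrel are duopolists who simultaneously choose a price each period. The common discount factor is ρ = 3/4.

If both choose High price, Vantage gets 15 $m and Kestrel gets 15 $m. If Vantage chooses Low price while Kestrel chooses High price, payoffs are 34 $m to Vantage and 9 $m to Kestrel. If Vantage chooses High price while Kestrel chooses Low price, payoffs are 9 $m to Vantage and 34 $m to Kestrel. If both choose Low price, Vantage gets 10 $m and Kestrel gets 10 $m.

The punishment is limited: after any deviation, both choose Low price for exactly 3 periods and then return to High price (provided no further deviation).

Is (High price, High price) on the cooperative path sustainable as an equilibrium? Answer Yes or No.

No

IC: ρ+…+ρ^3 ≥ (34−15)/(15−10) = 19/5.
At ρ = 3/4: partial sum = 1.7344 < 3.8000. Cooperation not sustainable.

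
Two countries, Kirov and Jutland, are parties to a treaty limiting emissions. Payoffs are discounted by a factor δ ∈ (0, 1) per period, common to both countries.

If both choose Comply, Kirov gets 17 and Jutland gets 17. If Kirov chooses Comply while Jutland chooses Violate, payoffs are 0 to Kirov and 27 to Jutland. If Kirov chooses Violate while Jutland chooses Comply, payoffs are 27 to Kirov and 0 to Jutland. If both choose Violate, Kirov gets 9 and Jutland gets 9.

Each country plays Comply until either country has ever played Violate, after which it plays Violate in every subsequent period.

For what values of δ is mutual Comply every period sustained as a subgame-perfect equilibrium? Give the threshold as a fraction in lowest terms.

5/9

17/(1−δ) ≥ 27 + 9δ/(1−δ)
17 ≥ 27 − 18δ
δ ≥ 10/18 = 5/9.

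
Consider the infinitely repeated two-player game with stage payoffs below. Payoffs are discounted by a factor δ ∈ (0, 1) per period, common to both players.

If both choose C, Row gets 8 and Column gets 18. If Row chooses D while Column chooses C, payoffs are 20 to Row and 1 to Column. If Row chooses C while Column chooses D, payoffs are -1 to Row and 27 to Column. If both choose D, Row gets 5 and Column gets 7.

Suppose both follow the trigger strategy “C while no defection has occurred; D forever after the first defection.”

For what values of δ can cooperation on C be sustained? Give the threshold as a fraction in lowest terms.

4/5

Row's threshold: (20−8)/(20−5) = 4/5.
Column's threshold: (27−18)/(27−7) = 9/20.
4/5 > 9/20, so Row binds and δ* = 4/5.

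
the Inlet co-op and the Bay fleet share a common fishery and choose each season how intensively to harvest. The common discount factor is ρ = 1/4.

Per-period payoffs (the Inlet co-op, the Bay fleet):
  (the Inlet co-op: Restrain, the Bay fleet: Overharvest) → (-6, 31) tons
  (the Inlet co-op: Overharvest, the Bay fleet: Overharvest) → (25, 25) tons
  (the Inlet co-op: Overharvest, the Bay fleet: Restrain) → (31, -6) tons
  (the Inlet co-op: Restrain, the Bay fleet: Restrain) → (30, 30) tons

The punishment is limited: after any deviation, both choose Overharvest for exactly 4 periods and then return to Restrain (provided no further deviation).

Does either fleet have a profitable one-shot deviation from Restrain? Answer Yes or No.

No

A one-shot deviation gives 31 now, then 25 for 4 periods, then back to 30.
Gain from deviating: (31−30) today; loss: (30−25) in each of the next 4 periods.
No-deviation condition: (30−25)(ρ+…+ρ^4) ≥ 31−30, i.e. ρ+…+ρ^4 ≥ 1/5.
At ρ = 1/4: ρ+…+ρ^4 = 0.3320 ≥ 0.2000.
So cooperation is sustainable.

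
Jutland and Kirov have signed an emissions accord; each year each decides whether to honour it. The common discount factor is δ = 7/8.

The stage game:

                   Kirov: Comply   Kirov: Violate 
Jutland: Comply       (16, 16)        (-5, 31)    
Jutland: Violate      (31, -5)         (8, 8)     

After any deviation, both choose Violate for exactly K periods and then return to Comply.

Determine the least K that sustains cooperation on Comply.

No profitable deviation requires (16−8)(δ+…+δ^K) ≥ 31−16, i.e. δ+…+δ^K ≥ 15/8 ≈ 1.8750.
With δ = 7/8, the partial sums are K=1: 0.8750, K=2: 1.6406, K=3: 2.3105.
K = 3 is the first length at which the sum reaches 1.8750.

3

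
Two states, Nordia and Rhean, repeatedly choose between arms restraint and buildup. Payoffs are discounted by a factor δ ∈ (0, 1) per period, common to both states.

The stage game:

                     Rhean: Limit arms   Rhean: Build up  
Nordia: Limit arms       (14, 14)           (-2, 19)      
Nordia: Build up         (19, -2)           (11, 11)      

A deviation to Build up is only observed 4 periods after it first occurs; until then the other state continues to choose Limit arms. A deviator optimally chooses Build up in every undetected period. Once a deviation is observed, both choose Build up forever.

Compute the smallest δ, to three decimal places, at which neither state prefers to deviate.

0.889

Deviating for the 4 undetected periods gains 19−14 = 5 per period over cooperation, then loses 14−11 = 3 per period forever once punishment starts.
Gain: 5(1 + δ + … + δ^3); loss: 3·δ^4/(1−δ).
No profitable deviation ⇔ 5(1−δ^4) ≤ 3·δ^4, i.e. δ^4 ≥ 5/(5+3) = 5/8.
Hence δ ≥ (5/8)^(1/4) ≈ 0.889.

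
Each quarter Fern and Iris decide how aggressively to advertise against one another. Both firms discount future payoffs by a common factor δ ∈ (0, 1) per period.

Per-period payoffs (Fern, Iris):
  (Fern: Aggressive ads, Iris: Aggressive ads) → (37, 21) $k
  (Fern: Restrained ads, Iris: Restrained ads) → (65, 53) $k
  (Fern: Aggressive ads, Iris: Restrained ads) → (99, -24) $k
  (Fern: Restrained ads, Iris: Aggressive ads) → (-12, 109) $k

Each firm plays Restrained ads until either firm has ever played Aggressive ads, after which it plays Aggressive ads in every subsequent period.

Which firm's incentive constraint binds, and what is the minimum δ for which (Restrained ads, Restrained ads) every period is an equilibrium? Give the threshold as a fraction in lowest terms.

Fern: cooperation gives 65 each period; deviation gives 99 once then 37 forever.
  65/(1−δ) ≥ 99 + 37δ/(1−δ) ⇒ δ ≥ 34/62 = 17/31.
Iris: cooperation gives 53 each period; deviation gives 109 once then 21 forever.
  δ ≥ 56/88 = 7/11.
Both must hold, so the binding constraint is Iris's: δ ≥ 7/11.

Iris; δ ≥ 7/11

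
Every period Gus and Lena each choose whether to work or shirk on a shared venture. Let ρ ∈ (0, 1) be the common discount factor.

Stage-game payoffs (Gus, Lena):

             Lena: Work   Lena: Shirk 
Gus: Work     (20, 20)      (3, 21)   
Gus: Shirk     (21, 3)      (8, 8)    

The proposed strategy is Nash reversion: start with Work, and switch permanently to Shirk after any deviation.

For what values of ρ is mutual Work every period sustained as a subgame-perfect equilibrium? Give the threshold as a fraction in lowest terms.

Cooperation forever yields 20 each period: 20/(1−ρ).
Deviating yields 21 once, then 8 forever: 21 + 8ρ/(1−ρ).
No profitable deviation requires 20/(1−ρ) ≥ 21 + 8ρ/(1−ρ).
Multiplying by (1−ρ): 20 ≥ 21(1−ρ) + 8ρ = 21 − 13ρ.
So 13ρ ≥ 1, i.e. ρ ≥ 1/13.

1/13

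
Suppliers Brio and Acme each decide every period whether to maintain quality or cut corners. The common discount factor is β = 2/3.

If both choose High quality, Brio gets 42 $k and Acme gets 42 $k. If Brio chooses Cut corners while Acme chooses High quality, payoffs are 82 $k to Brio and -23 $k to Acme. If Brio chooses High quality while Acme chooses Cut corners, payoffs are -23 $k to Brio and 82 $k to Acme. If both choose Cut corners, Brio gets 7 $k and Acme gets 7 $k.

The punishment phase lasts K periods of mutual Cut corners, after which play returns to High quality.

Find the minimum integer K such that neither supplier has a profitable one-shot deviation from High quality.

3

IC: β(1−β^K)/(1−β) ≥ (82−42)/(42−7) = 8/7.
With β = 2/3: need 1 − β^K ≥ 8/7·(1−2/3)/(2/3), i.e. β^K ≤ 0.4286.
Since (2/3)^2 = 0.4444 and (2/3)^3 = 0.2963, the smallest such K is 3.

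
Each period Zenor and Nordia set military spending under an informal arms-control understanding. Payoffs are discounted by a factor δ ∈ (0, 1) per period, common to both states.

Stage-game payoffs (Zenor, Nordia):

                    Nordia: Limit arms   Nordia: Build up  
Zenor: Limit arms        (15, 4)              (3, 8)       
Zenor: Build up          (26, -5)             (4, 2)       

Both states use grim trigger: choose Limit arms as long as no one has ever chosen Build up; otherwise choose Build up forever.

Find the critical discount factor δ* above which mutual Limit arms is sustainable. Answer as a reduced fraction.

For Zenor: deviation gain 26−15 = 11, per-period punishment loss 15−4 = 11. IC gives δ ≥ 11/22 = 1/2.
For Nordia: gain 4, loss 2 per period, so δ ≥ 4/6 = 2/3.
The tighter constraint is Nordia's, so cooperation needs δ ≥ 2/3.

2/3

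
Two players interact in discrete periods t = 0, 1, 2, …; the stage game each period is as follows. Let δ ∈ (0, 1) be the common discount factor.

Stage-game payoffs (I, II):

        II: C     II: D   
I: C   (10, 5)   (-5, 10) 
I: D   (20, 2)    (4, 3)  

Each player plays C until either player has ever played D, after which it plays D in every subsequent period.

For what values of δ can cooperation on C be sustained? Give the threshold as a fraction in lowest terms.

5/7

I's threshold: (20−10)/(20−4) = 5/8.
II's threshold: (10−5)/(10−3) = 5/7.
5/8 < 5/7, so II binds and δ* = 5/7.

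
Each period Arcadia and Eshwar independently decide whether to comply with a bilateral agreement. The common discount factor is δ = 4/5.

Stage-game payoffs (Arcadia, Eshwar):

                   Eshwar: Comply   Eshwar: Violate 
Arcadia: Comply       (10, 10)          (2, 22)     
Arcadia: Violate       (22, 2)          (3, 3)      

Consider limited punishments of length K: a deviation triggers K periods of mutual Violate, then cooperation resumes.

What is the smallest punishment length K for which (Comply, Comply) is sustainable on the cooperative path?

No profitable deviation requires (10−3)(δ+…+δ^K) ≥ 22−10, i.e. δ+…+δ^K ≥ 12/7 ≈ 1.7143.
With δ = 4/5, the partial sums are K=1: 0.8000, K=2: 1.4400, K=3: 1.9520.
K = 3 is the first length at which the sum reaches 1.7143.

3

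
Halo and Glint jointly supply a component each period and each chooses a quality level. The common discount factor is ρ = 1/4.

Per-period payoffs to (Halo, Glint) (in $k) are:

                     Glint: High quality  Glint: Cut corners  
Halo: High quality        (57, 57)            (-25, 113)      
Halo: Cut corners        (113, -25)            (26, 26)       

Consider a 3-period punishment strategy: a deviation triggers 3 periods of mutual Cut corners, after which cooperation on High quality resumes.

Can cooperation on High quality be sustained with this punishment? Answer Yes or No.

Comparing payoff streams over the 4 periods until play realigns: cooperate → 57(1+ρ+…+ρ^3); deviate → 113 + 26(ρ+…+ρ^3).
Cooperation is sustained iff (57−26)(ρ+…+ρ^3) ≥ 113−57.
ρ+…+ρ^3 = 1/4·(1−(1/4)^3)/(1−1/4) = 0.3281, and (113−57)/(57−26) = 1.8065.
0.3281 < 1.8065, so cooperation is not sustainable.

No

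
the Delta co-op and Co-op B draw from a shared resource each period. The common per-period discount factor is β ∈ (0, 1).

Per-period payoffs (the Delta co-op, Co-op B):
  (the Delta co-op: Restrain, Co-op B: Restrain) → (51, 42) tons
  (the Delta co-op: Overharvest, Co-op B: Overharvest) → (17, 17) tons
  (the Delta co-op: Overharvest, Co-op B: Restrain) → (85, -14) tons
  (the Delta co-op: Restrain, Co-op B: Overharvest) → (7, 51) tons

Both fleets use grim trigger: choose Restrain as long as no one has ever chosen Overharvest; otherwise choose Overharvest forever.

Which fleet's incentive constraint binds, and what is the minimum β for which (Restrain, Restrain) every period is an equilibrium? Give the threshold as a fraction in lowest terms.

the Delta co-op's threshold: (85−51)/(85−17) = 1/2.
Co-op B's threshold: (51−42)/(51−17) = 9/34.
1/2 > 9/34, so the Delta co-op binds and β* = 1/2.

the Delta co-op; β ≥ 1/2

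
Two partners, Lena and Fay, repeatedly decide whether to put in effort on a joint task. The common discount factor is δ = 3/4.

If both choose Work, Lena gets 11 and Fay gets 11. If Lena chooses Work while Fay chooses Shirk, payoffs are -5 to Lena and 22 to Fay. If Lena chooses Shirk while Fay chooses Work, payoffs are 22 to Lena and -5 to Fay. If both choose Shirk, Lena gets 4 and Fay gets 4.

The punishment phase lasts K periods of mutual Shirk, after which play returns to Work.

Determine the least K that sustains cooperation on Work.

Need Σ_{k=1}^{K} δ^k ≥ (22−11)/(11−4) = 1.5714 at δ = 3/4.
At K = 2 the sum is 1.3125 < 1.5714; at K = 3 it is 1.7344 ≥ 1.5714.
So the minimum punishment length is K = 3.

3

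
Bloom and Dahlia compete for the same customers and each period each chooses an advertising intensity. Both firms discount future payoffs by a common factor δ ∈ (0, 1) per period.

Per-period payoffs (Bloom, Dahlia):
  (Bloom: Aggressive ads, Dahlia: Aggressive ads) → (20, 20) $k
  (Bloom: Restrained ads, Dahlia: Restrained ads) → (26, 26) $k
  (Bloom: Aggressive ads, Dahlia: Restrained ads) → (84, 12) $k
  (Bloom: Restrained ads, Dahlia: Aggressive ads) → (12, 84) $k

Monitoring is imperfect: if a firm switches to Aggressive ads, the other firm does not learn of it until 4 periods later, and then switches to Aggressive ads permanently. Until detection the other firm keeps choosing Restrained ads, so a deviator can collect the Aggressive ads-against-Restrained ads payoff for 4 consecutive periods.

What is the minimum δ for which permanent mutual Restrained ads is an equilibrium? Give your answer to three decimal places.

0.976

A deviator earns 84 for 4 periods, then 20 forever; cooperating earns 26 forever. Multiplying the IC by (1−δ):
26 ≥ 84(1−δ^4) + 20δ^4, so 64·δ^4 ≥ 58 and δ^4 ≥ 29/32.
δ ≥ (29/32)^(1/4) ≈ 0.976.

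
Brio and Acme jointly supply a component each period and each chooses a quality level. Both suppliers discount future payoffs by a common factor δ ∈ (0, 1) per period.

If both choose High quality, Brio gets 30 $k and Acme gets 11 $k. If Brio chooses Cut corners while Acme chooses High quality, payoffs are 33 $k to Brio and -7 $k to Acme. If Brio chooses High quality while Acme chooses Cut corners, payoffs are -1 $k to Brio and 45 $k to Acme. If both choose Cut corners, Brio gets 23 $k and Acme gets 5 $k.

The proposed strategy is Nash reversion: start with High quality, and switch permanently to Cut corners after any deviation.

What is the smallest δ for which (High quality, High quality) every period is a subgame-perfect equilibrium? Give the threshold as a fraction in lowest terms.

For Brio: deviation gain 33−30 = 3, per-period punishment loss 30−23 = 7. IC gives δ ≥ 3/10.
For Acme: gain 34, loss 6 per period, so δ ≥ 34/40 = 17/20.
The tighter constraint is Acme's, so cooperation needs δ ≥ 17/20.

17/20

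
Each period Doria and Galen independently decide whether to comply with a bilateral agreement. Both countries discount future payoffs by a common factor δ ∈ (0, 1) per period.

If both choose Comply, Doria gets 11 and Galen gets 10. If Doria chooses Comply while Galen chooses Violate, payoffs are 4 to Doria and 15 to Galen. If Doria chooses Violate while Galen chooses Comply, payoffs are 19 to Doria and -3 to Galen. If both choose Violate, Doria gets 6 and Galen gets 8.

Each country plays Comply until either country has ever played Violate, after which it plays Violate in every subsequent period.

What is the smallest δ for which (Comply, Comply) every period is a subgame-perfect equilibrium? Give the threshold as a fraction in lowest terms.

5/7

Doria: cooperation gives 11 each period; deviation gives 19 once then 6 forever.
  11/(1−δ) ≥ 19 + 6δ/(1−δ) ⇒ δ ≥ 8/13.
Galen: cooperation gives 10 each period; deviation gives 15 once then 8 forever.
  δ ≥ 5/7.
Both must hold, so the binding constraint is Galen's: δ ≥ 5/7.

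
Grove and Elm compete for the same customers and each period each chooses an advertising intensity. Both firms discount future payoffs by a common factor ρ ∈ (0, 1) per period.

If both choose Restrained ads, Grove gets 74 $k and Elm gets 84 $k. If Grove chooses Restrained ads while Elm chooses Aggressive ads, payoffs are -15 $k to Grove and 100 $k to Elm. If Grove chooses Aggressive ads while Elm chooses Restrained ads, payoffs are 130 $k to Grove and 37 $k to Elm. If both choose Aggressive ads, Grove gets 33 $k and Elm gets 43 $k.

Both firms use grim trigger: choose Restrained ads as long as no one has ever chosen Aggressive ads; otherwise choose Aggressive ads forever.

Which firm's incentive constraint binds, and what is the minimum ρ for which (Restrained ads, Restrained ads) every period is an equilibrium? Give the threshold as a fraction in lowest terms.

Grove's threshold: (130−74)/(130−33) = 56/97.
Elm's threshold: (100−84)/(100−43) = 16/57.
56/97 > 16/57, so Grove binds and ρ* = 56/97.

Grove; ρ ≥ 56/97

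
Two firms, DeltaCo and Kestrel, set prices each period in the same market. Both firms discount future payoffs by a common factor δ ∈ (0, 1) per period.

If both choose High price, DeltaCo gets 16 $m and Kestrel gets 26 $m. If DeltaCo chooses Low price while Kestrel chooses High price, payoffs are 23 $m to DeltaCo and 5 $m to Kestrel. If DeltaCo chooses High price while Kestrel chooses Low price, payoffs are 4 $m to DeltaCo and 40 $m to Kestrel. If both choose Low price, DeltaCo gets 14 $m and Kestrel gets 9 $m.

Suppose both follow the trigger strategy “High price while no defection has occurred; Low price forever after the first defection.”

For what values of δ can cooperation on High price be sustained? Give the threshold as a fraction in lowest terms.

DeltaCo: cooperation gives 16 each period; deviation gives 23 once then 14 forever.
  16/(1−δ) ≥ 23 + 14δ/(1−δ) ⇒ δ ≥ 7/9.
Kestrel: cooperation gives 26 each period; deviation gives 40 once then 9 forever.
  δ ≥ 14/31.
Both must hold, so the binding constraint is DeltaCo's: δ ≥ 7/9.

7/9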